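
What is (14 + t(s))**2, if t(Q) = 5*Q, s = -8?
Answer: 676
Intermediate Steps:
(14 + t(s))**2 = (14 + 5*(-8))**2 = (14 - 40)**2 = (-26)**2 = 676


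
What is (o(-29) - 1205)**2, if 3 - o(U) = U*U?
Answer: 4173849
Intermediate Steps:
o(U) = 3 - U**2 (o(U) = 3 - U*U = 3 - U**2)
(o(-29) - 1205)**2 = ((3 - 1*(-29)**2) - 1205)**2 = ((3 - 1*841) - 1205)**2 = ((3 - 841) - 1205)**2 = (-838 - 1205)**2 = (-2043)**2 = 4173849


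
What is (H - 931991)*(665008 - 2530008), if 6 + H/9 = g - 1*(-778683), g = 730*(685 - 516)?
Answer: -13402695680000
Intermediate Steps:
g = 123370 (g = 730*169 = 123370)
H = 8118423 (H = -54 + 9*(123370 - 1*(-778683)) = -54 + 9*(123370 + 778683) = -54 + 9*902053 = -54 + 8118477 = 8118423)
(H - 931991)*(665008 - 2530008) = (8118423 - 931991)*(665008 - 2530008) = 7186432*(-1865000) = -13402695680000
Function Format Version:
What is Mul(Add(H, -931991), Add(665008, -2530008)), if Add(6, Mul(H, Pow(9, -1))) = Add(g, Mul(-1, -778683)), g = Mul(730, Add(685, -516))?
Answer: -13402695680000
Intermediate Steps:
g = 123370 (g = Mul(730, 169) = 123370)
H = 8118423 (H = Add(-54, Mul(9, Add(123370, Mul(-1, -778683)))) = Add(-54, Mul(9, Add(123370, 778683))) = Add(-54, Mul(9, 902053)) = Add(-54, 8118477) = 8118423)
Mul(Add(H, -931991), Add(665008, -2530008)) = Mul(Add(8118423, -931991), Add(665008, -2530008)) = Mul(7186432, -1865000) = -13402695680000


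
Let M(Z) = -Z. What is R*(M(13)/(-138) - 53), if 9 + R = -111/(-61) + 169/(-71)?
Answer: 302312507/597678 ≈ 505.81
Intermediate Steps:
R = -41407/4331 (R = -9 + (-111/(-61) + 169/(-71)) = -9 + (-111*(-1/61) + 169*(-1/71)) = -9 + (111/61 - 169/71) = -9 - 2428/4331 = -41407/4331 ≈ -9.5606)
R*(M(13)/(-138) - 53) = -41407*(-1*13/(-138) - 53)/4331 = -41407*(-13*(-1/138) - 53)/4331 = -41407*(13/138 - 53)/4331 = -41407/4331*(-7301/138) = 302312507/597678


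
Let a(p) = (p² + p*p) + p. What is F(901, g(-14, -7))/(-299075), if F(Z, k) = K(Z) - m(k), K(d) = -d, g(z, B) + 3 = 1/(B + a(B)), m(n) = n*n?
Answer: 6420457/2110273200 ≈ 0.0030425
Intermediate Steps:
a(p) = p + 2*p² (a(p) = (p² + p²) + p = 2*p² + p = p + 2*p²)
m(n) = n²
g(z, B) = -3 + 1/(B + B*(1 + 2*B))
F(Z, k) = -Z - k²
F(901, g(-14, -7))/(-299075) = (-1*901 - ((½)*(1 - 6*(-7) - 6*(-7)²)/(-7*(1 - 7)))²)/(-299075) = (-901 - ((½)*(-⅐)*(1 + 42 - 6*49)/(-6))²)*(-1/299075) = (-901 - ((½)*(-⅐)*(-⅙)*(1 + 42 - 294))²)*(-1/299075) = (-901 - ((½)*(-⅐)*(-⅙)*(-251))²)*(-1/299075) = (-901 - (-251/84)²)*(-1/299075) = (-901 - 1*63001/7056)*(-1/299075) = (-901 - 63001/7056)*(-1/299075) = -6420457/7056*(-1/299075) = 6420457/2110273200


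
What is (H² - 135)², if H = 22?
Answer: 121801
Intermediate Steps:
(H² - 135)² = (22² - 135)² = (484 - 135)² = 349² = 121801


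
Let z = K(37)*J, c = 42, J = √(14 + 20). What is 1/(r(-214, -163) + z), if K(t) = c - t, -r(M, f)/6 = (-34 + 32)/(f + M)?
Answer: 2262/60404753 + 710645*√34/120809506 ≈ 0.034337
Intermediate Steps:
r(M, f) = 12/(M + f) (r(M, f) = -6*(-34 + 32)/(f + M) = -(-12)/(M + f) = 12/(M + f))
J = √34 ≈ 5.8309
K(t) = 42 - t
z = 5*√34 (z = (42 - 1*37)*√34 = (42 - 37)*√34 = 5*√34 ≈ 29.155)
1/(r(-214, -163) + z) = 1/(12/(-214 - 163) + 5*√34) = 1/(12/(-377) + 5*√34) = 1/(12*(-1/377) + 5*√34) = 1/(-12/377 + 5*√34)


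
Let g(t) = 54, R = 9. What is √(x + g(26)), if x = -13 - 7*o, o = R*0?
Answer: √41 ≈ 6.4031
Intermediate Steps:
o = 0 (o = 9*0 = 0)
x = -13 (x = -13 - 7*0 = -13 + 0 = -13)
√(x + g(26)) = √(-13 + 54) = √41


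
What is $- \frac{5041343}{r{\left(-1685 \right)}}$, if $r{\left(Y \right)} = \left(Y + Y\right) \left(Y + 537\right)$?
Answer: $- \frac{5041343}{3868760} \approx -1.3031$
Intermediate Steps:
$r{\left(Y \right)} = 2 Y \left(537 + Y\right)$
$- \frac{5041343}{r{\left(-1685 \right)}} = - \frac{5041343}{2 \left(-1685\right) \left(537 - 1685\right)} = - \frac{5041343}{2 \left(-1685\right) \left(-1148\right)} = - \frac{5041343}{3868760}$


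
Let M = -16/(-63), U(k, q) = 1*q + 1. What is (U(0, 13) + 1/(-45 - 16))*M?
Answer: 13648/3843 ≈ 3.5514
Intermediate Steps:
U(k, q) = 1 + q (U(k, q) = q + 1 = 1 + q)
M = 16/63 (M = -16*(-1/63) = 16/63 ≈ 0.25397)
(U(0, 13) + 1/(-45 - 16))*M = ((1 + 13) + 1/(-45 - 16))*(16/63) = (14 + 1/(-61))*(16/63) = (14 - 1/61)*(16/63) = (853/61)*(16/63) = 13648/3843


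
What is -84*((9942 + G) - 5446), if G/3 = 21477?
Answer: -5789868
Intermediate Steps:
G = 64431 (G = 3*21477 = 64431)
-84*((9942 + G) - 5446) = -84*((9942 + 64431) - 5446) = -84*(74373 - 5446) = -84*68927 = -5789868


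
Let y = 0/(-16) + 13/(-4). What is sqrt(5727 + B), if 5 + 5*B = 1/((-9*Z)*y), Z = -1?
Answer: sqrt(217730890)/195 ≈ 75.670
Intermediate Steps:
y = -13/4 (y = 0*(-1/16) + 13*(-1/4) = 0 - 13/4 = -13/4 ≈ -3.2500)
B = -589/585 (B = -1 + 1/(5*((-9*(-1)*(-13/4)))) = -1 + 1/(5*((9*(-13/4)))) = -1 + 1/(5*(-117/4)) = -1 + (1/5)*(-4/117) = -1 - 4/585 = -589/585 ≈ -1.0068)
sqrt(5727 + B) = sqrt(5727 - 589/585) = sqrt(3349706/585) = sqrt(217730890)/195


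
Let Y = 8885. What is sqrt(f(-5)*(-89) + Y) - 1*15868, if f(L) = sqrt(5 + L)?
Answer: -15868 + sqrt(8885) ≈ -15774.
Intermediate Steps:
sqrt(f(-5)*(-89) + Y) - 1*15868 = sqrt(sqrt(5 - 5)*(-89) + 8885) - 1*15868 = sqrt(sqrt(0)*(-89) + 8885) - 15868 = sqrt(0*(-89) + 8885) - 15868 = sqrt(0 + 8885) - 15868 = sqrt(8885) - 15868 = -15868 + sqrt(8885)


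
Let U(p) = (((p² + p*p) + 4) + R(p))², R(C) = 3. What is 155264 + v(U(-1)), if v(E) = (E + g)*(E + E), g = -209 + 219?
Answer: 170006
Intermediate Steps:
g = 10
U(p) = (7 + 2*p²)² (U(p) = (((p² + p*p) + 4) + 3)² = (((p² + p²) + 4) + 3)² = ((2*p² + 4) + 3)² = ((4 + 2*p²) + 3)² = (7 + 2*p²)²)
v(E) = 2*E*(10 + E) (v(E) = (E + 10)*(E + E) = (10 + E)*(2*E) = 2*E*(10 + E))
155264 + v(U(-1)) = 155264 + 2*(7 + 2*(-1)²)²*(10 + (7 + 2*(-1)²)²) = 155264 + 2*(7 + 2*1)²*(10 + (7 + 2*1)²) = 155264 + 2*(7 + 2)²*(10 + (7 + 2)²) = 155264 + 2*9²*(10 + 9²) = 155264 + 2*81*(10 + 81) = 155264 + 2*81*91 = 155264 + 14742 = 170006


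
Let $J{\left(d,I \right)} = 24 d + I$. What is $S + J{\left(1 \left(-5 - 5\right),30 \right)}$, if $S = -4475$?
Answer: $-4685$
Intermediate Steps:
$J{\left(d,I \right)} = I + 24 d$
$S + J{\left(1 \left(-5 - 5\right),30 \right)} = -4475 + \left(30 + 24 \cdot 1 \left(-5 - 5\right)\right) = -4475 + \left(30 + 24 \cdot 1 \left(-10\right)\right) = -4475 + \left(30 + 24 \left(-10\right)\right) = -4475 + \left(30 - 240\right) = -4475 - 210 = -4685$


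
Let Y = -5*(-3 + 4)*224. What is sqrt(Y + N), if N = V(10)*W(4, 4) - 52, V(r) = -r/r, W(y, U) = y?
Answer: 14*I*sqrt(6) ≈ 34.293*I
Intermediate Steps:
V(r) = -1 (V(r) = -1*1 = -1)
Y = -1120 (Y = -5*1*224 = -5*224 = -1120)
N = -56 (N = -1*4 - 52 = -4 - 52 = -56)
sqrt(Y + N) = sqrt(-1120 - 56) = sqrt(-1176) = 14*I*sqrt(6)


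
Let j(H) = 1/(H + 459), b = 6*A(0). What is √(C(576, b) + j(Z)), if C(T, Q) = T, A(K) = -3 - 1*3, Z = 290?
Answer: 5*√12925493/749 ≈ 24.000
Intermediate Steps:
A(K) = -6 (A(K) = -3 - 3 = -6)
b = -36 (b = 6*(-6) = -36)
j(H) = 1/(459 + H)
√(C(576, b) + j(Z)) = √(576 + 1/(459 + 290)) = √(576 + 1/749) = √(431425/749) = 5*√12925493/749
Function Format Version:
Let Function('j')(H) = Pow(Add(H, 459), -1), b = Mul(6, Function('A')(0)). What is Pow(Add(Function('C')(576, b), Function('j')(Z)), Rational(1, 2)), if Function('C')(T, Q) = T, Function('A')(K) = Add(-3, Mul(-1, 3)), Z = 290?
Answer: Mul(Rational(5, 749), Pow(12925493, Rational(1, 2))) ≈ 24.000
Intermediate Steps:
Function('A')(K) = -6 (Function('A')(K) = Add(-3, -3) = -6)
b = -36 (b = Mul(6, -6) = -36)
Function('j')(H) = Pow(Add(459, H), -1)
Pow(Add(Function('C')(576, b), Function('j')(Z)), Rational(1, 2)) = Pow(Add(576, Pow(Add(459, 290), -1)), Rational(1, 2)) = Pow(Add(576, Pow(749, -1)), Rational(1, 2)) = Pow(Add(576, Rational(1, 749)), Rational(1, 2)) = Pow(Rational(431425, 749), Rational(1, 2)) = Mul(Rational(5, 749), Pow(12925493, Rational(1, 2)))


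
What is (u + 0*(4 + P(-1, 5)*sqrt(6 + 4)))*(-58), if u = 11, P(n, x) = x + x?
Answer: -638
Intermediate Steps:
P(n, x) = 2*x
(u + 0*(4 + P(-1, 5)*sqrt(6 + 4)))*(-58) = (11 + 0*(4 + (2*5)*sqrt(6 + 4)))*(-58) = (11 + 0*(4 + 10*sqrt(10)))*(-58) = (11 + 0)*(-58) = 11*(-58) = -638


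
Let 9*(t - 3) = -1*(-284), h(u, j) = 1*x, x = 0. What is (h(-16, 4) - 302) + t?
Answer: -2407/9 ≈ -267.44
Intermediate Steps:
h(u, j) = 0 (h(u, j) = 1*0 = 0)
t = 311/9 (t = 3 + (-1*(-284))/9 = 3 + (⅑)*284 = 3 + 284/9 = 311/9 ≈ 34.556)
(h(-16, 4) - 302) + t = (0 - 302) + 311/9 = -302 + 311/9 = -2407/9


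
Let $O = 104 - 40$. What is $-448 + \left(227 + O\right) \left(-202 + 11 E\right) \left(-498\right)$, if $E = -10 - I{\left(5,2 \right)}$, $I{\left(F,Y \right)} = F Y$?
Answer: $61154948$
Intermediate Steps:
$O = 64$ ($O = 104 - 40 = 64$)
$E = -20$ ($E = -10 - 5 \cdot 2 = -10 - 10 = -20$)
$-448 + \left(227 + O\right) \left(-202 + 11 E\right) \left(-498\right) = -448 + \left(227 + 64\right) \left(-202 + 11 \left(-20\right)\right) \left(-498\right) = -448 + 291 \left(-202 - 220\right) \left(-498\right) = -448 + 291 \left(-422\right) \left(-498\right) = -448 - -61155396 = -448 + 61155396 = 61154948$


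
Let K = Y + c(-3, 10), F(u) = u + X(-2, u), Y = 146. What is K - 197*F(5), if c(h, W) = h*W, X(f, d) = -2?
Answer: -475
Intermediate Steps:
c(h, W) = W*h
F(u) = -2 + u (F(u) = u - 2 = -2 + u)
K = 116 (K = 146 + 10*(-3) = 146 - 30 = 116)
K - 197*F(5) = 116 - 197*(-2 + 5) = 116 - 197*3 = 116 - 591 = -475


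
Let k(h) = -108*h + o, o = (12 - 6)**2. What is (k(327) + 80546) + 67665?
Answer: 112931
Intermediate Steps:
o = 36 (o = 6**2 = 36)
k(h) = 36 - 108*h (k(h) = -108*h + 36 = 36 - 108*h)
(k(327) + 80546) + 67665 = ((36 - 108*327) + 80546) + 67665 = ((36 - 35316) + 80546) + 67665 = (-35280 + 80546) + 67665 = 45266 + 67665 = 112931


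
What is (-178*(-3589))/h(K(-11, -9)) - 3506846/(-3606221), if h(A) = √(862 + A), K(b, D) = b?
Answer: 3506846/3606221 + 17266*√851/23 ≈ 21900.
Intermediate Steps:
(-178*(-3589))/h(K(-11, -9)) - 3506846/(-3606221) = (-178*(-3589))/(√(862 - 11)) - 3506846/(-3606221) = 638842/(√851) - 3506846*(-1/3606221) = 638842*(√851/851) + 3506846/3606221 = 17266*√851/23 + 3506846/3606221 = 3506846/3606221 + 17266*√851/23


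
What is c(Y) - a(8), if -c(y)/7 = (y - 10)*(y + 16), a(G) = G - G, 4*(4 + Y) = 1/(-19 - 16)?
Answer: 3292519/2800 ≈ 1175.9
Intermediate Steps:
Y = -561/140 (Y = -4 + 1/(4*(-19 - 16)) = -4 + (¼)/(-35) = -4 + (¼)*(-1/35) = -4 - 1/140 = -561/140 ≈ -4.0071)
a(G) = 0
c(y) = -7*(-10 + y)*(16 + y) (c(y) = -7*(y - 10)*(y + 16) = -7*(-10 + y)*(16 + y))
c(Y) - a(8) = (1120 - 42*(-561/140) - 7*(-561/140)²) - 1*0 = (1120 + 1683/10 - 7*314721/19600) + 0 = (1120 + 1683/10 - 314721/2800) + 0 = 3292519/2800 + 0 = 3292519/2800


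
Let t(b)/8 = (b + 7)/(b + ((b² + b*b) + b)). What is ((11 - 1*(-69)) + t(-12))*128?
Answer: 337280/33 ≈ 10221.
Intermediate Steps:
t(b) = 8*(7 + b)/(2*b + 2*b²) (t(b) = 8*((b + 7)/(b + ((b² + b*b) + b))) = 8*((7 + b)/(b + ((b² + b²) + b))) = 8*((7 + b)/(b + (2*b² + b))) = 8*((7 + b)/(b + (b + 2*b²))) = 8*((7 + b)/(2*b + 2*b²)) = 8*(7 + b)/(2*b + 2*b²))
((11 - 1*(-69)) + t(-12))*128 = ((11 - 1*(-69)) + 4*(7 - 12)/(-12*(1 - 12)))*128 = ((11 + 69) + 4*(-1/12)*(-5)/(-11))*128 = (80 + 4*(-1/12)*(-1/11)*(-5))*128 = (80 - 5/33)*128 = (2635/33)*128 = 337280/33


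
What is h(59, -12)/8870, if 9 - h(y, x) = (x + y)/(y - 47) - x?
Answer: -83/106440 ≈ -0.00077978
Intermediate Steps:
h(y, x) = 9 + x - (x + y)/(-47 + y) (h(y, x) = 9 - ((x + y)/(y - 47) - x) = 9 - ((x + y)/(-47 + y) - x) = 9 - (-x + (x + y)/(-47 + y)) = 9 + (x - (x + y)/(-47 + y)) = 9 + x - (x + y)/(-47 + y))
h(59, -12)/8870 = ((-423 - 48*(-12) + 8*59 - 12*59)/(-47 + 59))/8870 = ((-423 + 576 + 472 - 708)/12)*(1/8870) = ((1/12)*(-83))*(1/8870) = -83/12*1/8870 = -83/106440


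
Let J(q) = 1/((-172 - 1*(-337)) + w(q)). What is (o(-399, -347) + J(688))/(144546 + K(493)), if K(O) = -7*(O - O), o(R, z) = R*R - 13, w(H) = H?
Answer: 45262455/41099246 ≈ 1.1013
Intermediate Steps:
o(R, z) = -13 + R**2 (o(R, z) = R**2 - 13 = -13 + R**2)
K(O) = 0 (K(O) = -7*0 = 0)
J(q) = 1/(165 + q) (J(q) = 1/((-172 - 1*(-337)) + q) = 1/((-172 + 337) + q) = 1/(165 + q))
(o(-399, -347) + J(688))/(144546 + K(493)) = ((-13 + (-399)**2) + 1/(165 + 688))/(144546 + 0) = ((-13 + 159201) + 1/853)/144546 = (159188 + 1/853)*(1/144546) = (135787365/853)*(1/144546) = 45262455/41099246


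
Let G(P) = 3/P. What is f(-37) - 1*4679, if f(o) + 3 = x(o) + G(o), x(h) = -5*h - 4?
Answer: -166540/37 ≈ -4501.1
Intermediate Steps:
x(h) = -4 - 5*h
f(o) = -7 - 5*o + 3/o (f(o) = -3 + ((-4 - 5*o) + 3/o) = -3 + (-4 - 5*o + 3/o) = -7 - 5*o + 3/o)
f(-37) - 1*4679 = (-7 - 5*(-37) + 3/(-37)) - 1*4679 = (-7 + 185 + 3*(-1/37)) - 4679 = (-7 + 185 - 3/37) - 4679 = 6583/37 - 4679 = -166540/37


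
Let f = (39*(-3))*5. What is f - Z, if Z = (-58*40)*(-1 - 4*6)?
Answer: -58585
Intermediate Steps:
Z = 58000 (Z = -2320*(-1 - 24) = -2320*(-25) = 58000)
f = -585 (f = -117*5 = -585)
f - Z = -585 - 1*58000 = -585 - 58000 = -58585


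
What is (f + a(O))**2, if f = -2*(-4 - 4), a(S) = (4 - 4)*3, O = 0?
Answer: 256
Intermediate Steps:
a(S) = 0 (a(S) = 0*3 = 0)
f = 16 (f = -2*(-8) = 16)
(f + a(O))**2 = (16 + 0)**2 = 16**2 = 256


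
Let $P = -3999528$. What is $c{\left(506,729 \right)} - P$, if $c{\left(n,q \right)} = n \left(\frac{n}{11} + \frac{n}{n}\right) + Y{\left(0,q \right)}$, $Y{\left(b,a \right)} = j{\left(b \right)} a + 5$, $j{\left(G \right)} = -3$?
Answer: $4021128$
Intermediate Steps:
$Y{\left(b,a \right)} = 5 - 3 a$ ($Y{\left(b,a \right)} = - 3 a + 5 = 5 - 3 a$)
$c{\left(n,q \right)} = 5 - 3 q + n \left(1 + \frac{n}{11}\right)$ ($c{\left(n,q \right)} = n \left(\frac{n}{11} + \frac{n}{n}\right) - \left(-5 + 3 q\right) = n \left(n \frac{1}{11} + 1\right) - \left(-5 + 3 q\right) = n \left(\frac{n}{11} + 1\right) - \left(-5 + 3 q\right) = n \left(1 + \frac{n}{11}\right) - \left(-5 + 3 q\right) = 5 - 3 q + n \left(1 + \frac{n}{11}\right)$)
$c{\left(506,729 \right)} - P = \left(5 + 506 - 2187 + \frac{506^{2}}{11}\right) - -3999528 = \left(5 + 506 - 2187 + \frac{1}{11} \cdot 256036\right) + 3999528 = \left(5 + 506 - 2187 + 23276\right) + 3999528 = 21600 + 3999528 = 4021128$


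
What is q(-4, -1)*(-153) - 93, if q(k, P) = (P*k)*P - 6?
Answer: 1437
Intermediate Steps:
q(k, P) = -6 + k*P² (q(k, P) = k*P² - 6 = -6 + k*P²)
q(-4, -1)*(-153) - 93 = (-6 - 4*(-1)²)*(-153) - 93 = (-6 - 4*1)*(-153) - 93 = (-6 - 4)*(-153) - 93 = -10*(-153) - 93 = 1530 - 93 = 1437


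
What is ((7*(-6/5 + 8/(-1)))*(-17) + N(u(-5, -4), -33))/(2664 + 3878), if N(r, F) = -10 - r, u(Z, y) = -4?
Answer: 2722/16355 ≈ 0.16643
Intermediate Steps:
((7*(-6/5 + 8/(-1)))*(-17) + N(u(-5, -4), -33))/(2664 + 3878) = ((7*(-6/5 + 8/(-1)))*(-17) + (-10 - 1*(-4)))/(2664 + 3878) = ((7*(-6*⅕ + 8*(-1)))*(-17) + (-10 + 4))/6542 = ((7*(-6/5 - 8))*(-17) - 6)*(1/6542) = ((7*(-46/5))*(-17) - 6)*(1/6542) = (-322/5*(-17) - 6)*(1/6542) = (5474/5 - 6)*(1/6542) = (5444/5)*(1/6542) = 2722/16355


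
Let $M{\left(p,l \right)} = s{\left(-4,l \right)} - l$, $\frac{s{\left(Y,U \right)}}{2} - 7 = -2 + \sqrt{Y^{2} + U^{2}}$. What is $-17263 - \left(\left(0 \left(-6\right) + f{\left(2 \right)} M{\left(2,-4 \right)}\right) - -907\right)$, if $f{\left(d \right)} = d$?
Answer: $-18198 - 16 \sqrt{2} \approx -18221.0$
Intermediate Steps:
$s{\left(Y,U \right)} = 10 + 2 \sqrt{U^{2} + Y^{2}}$ ($s{\left(Y,U \right)} = 14 + 2 \left(-2 + \sqrt{Y^{2} + U^{2}}\right) = 14 + 2 \left(-2 + \sqrt{U^{2} + Y^{2}}\right) = 14 + \left(-4 + 2 \sqrt{U^{2} + Y^{2}}\right) = 10 + 2 \sqrt{U^{2} + Y^{2}}$)
$M{\left(p,l \right)} = 10 - l + 2 \sqrt{16 + l^{2}}$ ($M{\left(p,l \right)} = \left(10 + 2 \sqrt{l^{2} + \left(-4\right)^{2}}\right) - l = \left(10 + 2 \sqrt{l^{2} + 16}\right) - l = \left(10 + 2 \sqrt{16 + l^{2}}\right) - l = 10 - l + 2 \sqrt{16 + l^{2}}$)
$-17263 - \left(\left(0 \left(-6\right) + f{\left(2 \right)} M{\left(2,-4 \right)}\right) - -907\right) = -17263 - \left(\left(0 \left(-6\right) + 2 \left(10 - -4 + 2 \sqrt{16 + \left(-4\right)^{2}}\right)\right) - -907\right) = -17263 - \left(\left(0 + 2 \left(10 + 4 + 2 \sqrt{16 + 16}\right)\right) + 907\right) = -17263 - \left(\left(0 + 2 \left(10 + 4 + 2 \sqrt{32}\right)\right) + 907\right) = -17263 - \left(\left(0 + 2 \left(10 + 4 + 2 \cdot 4 \sqrt{2}\right)\right) + 907\right) = -17263 - \left(\left(0 + 2 \left(10 + 4 + 8 \sqrt{2}\right)\right) + 907\right) = -17263 - \left(\left(0 + 2 \left(14 + 8 \sqrt{2}\right)\right) + 907\right) = -17263 - \left(\left(0 + \left(28 + 16 \sqrt{2}\right)\right) + 907\right) = -17263 - \left(\left(28 + 16 \sqrt{2}\right) + 907\right) = -17263 - \left(935 + 16 \sqrt{2}\right) = -18198 - 16 \sqrt{2}$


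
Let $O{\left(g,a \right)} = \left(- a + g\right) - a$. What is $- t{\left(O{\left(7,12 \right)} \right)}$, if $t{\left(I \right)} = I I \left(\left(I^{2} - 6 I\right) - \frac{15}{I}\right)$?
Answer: $-113254$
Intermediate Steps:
$O{\left(g,a \right)} = g - 2 a$ ($O{\left(g,a \right)} = \left(g - a\right) - a = g - 2 a$)
$t{\left(I \right)} = I^{2} \left(I^{2} - \frac{15}{I} - 6 I\right)$
$- t{\left(O{\left(7,12 \right)} \right)} = - \left(7 - 24\right) \left(-15 + \left(7 - 24\right)^{3} - 6 \left(7 - 24\right)^{2}\right) = - \left(-17\right) \left(-15 + \left(-17\right)^{3} - 6 \left(-17\right)^{2}\right) = - \left(-17\right) \left(-15 - 4913 - 1734\right) = - \left(-17\right) \left(-6662\right) = \left(-1\right) 113254 = -113254$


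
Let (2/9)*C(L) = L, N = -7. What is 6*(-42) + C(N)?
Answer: -567/2 ≈ -283.50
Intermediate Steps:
C(L) = 9*L/2
6*(-42) + C(N) = 6*(-42) + (9/2)*(-7) = -252 - 63/2 = -567/2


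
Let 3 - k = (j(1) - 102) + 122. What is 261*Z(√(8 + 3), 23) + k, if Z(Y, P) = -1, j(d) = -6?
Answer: -272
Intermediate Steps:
k = -11 (k = 3 - ((-6 - 102) + 122) = 3 - (-108 + 122) = 3 - 1*14 = 3 - 14 = -11)
261*Z(√(8 + 3), 23) + k = 261*(-1) - 11 = -261 - 11 = -272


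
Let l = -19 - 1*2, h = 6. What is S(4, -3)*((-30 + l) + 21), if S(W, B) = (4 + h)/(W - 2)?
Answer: -150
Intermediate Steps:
l = -21 (l = -19 - 2 = -21)
S(W, B) = 10/(-2 + W) (S(W, B) = (4 + 6)/(W - 2) = 10/(-2 + W))
S(4, -3)*((-30 + l) + 21) = (10/(-2 + 4))*((-30 - 21) + 21) = (10/2)*(-51 + 21) = (10*(1/2))*(-30) = 5*(-30) = -150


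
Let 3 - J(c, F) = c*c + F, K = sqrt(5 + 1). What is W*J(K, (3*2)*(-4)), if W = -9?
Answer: -189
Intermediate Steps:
K = sqrt(6) ≈ 2.4495
J(c, F) = 3 - F - c**2 (J(c, F) = 3 - (c*c + F) = 3 - (c**2 + F) = 3 - (F + c**2) = 3 + (-F - c**2) = 3 - F - c**2)
W*J(K, (3*2)*(-4)) = -9*(3 - 3*2*(-4) - (sqrt(6))**2) = -9*(3 - 6*(-4) - 1*6) = -9*(3 - 1*(-24) - 6) = -9*(3 + 24 - 6) = -9*21 = -189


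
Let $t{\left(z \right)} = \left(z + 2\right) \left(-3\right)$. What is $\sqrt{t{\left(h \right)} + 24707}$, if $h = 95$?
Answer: $4 \sqrt{1526} \approx 156.26$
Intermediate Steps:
$t{\left(z \right)} = -6 - 3 z$ ($t{\left(z \right)} = \left(2 + z\right) \left(-3\right) = -6 - 3 z$)
$\sqrt{t{\left(h \right)} + 24707} = \sqrt{\left(-6 - 285\right) + 24707} = \sqrt{-291 + 24707} = \sqrt{24416} = 4 \sqrt{1526}$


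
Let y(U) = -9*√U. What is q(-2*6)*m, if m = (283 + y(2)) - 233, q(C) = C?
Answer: -600 + 108*√2 ≈ -447.27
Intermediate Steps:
m = 50 - 9*√2 (m = (283 - 9*√2) - 233 = 50 - 9*√2 ≈ 37.272)
q(-2*6)*m = (-2*6)*(50 - 9*√2) = -12*(50 - 9*√2) = -600 + 108*√2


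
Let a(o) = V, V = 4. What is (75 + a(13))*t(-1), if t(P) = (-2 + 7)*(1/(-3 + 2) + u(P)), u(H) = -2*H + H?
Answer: 0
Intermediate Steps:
u(H) = -H
t(P) = -5 - 5*P (t(P) = (-2 + 7)*(1/(-3 + 2) - P) = 5*(1/(-1) - P) = 5*(-1 - P) = -5 - 5*P)
a(o) = 4
(75 + a(13))*t(-1) = (75 + 4)*(-5 - 5*(-1)) = 79*(-5 + 5) = 79*0 = 0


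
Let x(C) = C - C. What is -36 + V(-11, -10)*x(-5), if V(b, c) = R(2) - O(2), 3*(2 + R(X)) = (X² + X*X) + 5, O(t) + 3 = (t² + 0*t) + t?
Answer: -36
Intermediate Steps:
O(t) = -3 + t + t² (O(t) = -3 + ((t² + 0*t) + t) = -3 + ((t² + 0) + t) = -3 + (t² + t) = -3 + (t + t²) = -3 + t + t²)
R(X) = -⅓ + 2*X²/3 (R(X) = -2 + ((X² + X*X) + 5)/3 = -2 + ((X² + X²) + 5)/3 = -2 + (2*X² + 5)/3 = -2 + (5 + 2*X²)/3 = -2 + (5/3 + 2*X²/3) = -⅓ + 2*X²/3)
V(b, c) = -⅔ (V(b, c) = (-⅓ + (⅔)*2²) - (-3 + 2 + 2²) = (-⅓ + (⅔)*4) - (-3 + 2 + 4) = (-⅓ + 8/3) - 1*3 = 7/3 - 3 = -⅔)
x(C) = 0
-36 + V(-11, -10)*x(-5) = -36 - ⅔*0 = -36 + 0 = -36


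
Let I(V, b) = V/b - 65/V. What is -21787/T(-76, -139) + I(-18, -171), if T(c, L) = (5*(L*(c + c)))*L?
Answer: 491335903/132155640 ≈ 3.7179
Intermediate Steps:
I(V, b) = -65/V + V/b
T(c, L) = 10*c*L² (T(c, L) = (5*(L*(2*c)))*L = (5*(2*L*c))*L = (10*L*c)*L = 10*c*L²)
-21787/T(-76, -139) + I(-18, -171) = -21787/(10*(-76)*(-139)²) + (-65/(-18) - 18/(-171)) = -21787/(10*(-76)*19321) + (-65*(-1/18) - 18*(-1/171)) = -21787/(-14683960) + (65/18 + 2/19) = -21787*(-1/14683960) + 1271/342 = 21787/14683960 + 1271/342 = 491335903/132155640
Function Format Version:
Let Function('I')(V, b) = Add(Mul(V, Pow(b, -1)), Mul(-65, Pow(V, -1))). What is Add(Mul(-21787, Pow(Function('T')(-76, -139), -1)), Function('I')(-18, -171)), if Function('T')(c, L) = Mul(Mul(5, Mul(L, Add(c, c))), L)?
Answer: Rational(491335903, 132155640) ≈ 3.7179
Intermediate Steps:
Function('I')(V, b) = Add(Mul(-65, Pow(V, -1)), Mul(V, Pow(b, -1)))
Function('T')(c, L) = Mul(10, c, Pow(L, 2)) (Function('T')(c, L) = Mul(Mul(5, Mul(L, Mul(2, c))), L) = Mul(Mul(5, Mul(2, L, c)), L) = Mul(Mul(10, L, c), L) = Mul(10, c, Pow(L, 2)))
Add(Mul(-21787, Pow(Function('T')(-76, -139), -1)), Function('I')(-18, -171)) = Add(Mul(-21787, Pow(Mul(10, -76, Pow(-139, 2)), -1)), Add(Mul(-65, Pow(-18, -1)), Mul(-18, Pow(-171, -1)))) = Add(Mul(-21787, Pow(Mul(10, -76, 19321), -1)), Add(Mul(-65, Rational(-1, 18)), Mul(-18, Rational(-1, 171)))) = Add(Mul(-21787, Pow(-14683960, -1)), Add(Rational(65, 18), Rational(2, 19))) = Add(Mul(-21787, Rational(-1, 14683960)), Rational(1271, 342)) = Add(Rational(21787, 14683960), Rational(1271, 342)) = Rational(491335903, 132155640)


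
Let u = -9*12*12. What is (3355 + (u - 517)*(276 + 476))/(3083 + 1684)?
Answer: -1360021/4767 ≈ -285.30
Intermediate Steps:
u = -1296 (u = -108*12 = -1296)
(3355 + (u - 517)*(276 + 476))/(3083 + 1684) = (3355 + (-1296 - 517)*(276 + 476))/(3083 + 1684) = (3355 - 1813*752)/4767 = (3355 - 1363376)*(1/4767) = -1360021*1/4767 = -1360021/4767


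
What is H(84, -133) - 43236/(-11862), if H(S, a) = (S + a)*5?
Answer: -159053/659 ≈ -241.35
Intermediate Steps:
H(S, a) = 5*S + 5*a
H(84, -133) - 43236/(-11862) = (5*84 + 5*(-133)) - 43236/(-11862) = (420 - 665) - 43236*(-1/11862) = -245 + 2402/659 = -159053/659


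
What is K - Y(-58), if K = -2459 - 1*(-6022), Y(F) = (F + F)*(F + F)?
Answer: -9893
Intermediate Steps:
Y(F) = 4*F² (Y(F) = (2*F)*(2*F) = 4*F²)
K = 3563 (K = -2459 + 6022 = 3563)
K - Y(-58) = 3563 - 4*(-58)² = 3563 - 4*3364 = 3563 - 1*13456 = 3563 - 13456 = -9893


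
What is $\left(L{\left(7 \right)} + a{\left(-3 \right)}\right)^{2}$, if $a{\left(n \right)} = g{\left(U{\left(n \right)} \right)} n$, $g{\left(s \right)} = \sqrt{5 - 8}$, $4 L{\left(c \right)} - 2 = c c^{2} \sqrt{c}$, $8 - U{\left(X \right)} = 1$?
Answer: $\frac{\left(2 + 343 \sqrt{7} - 12 i \sqrt{3}\right)^{2}}{16} \approx 51672.0 - 2362.9 i$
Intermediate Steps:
$U{\left(X \right)} = 7$ ($U{\left(X \right)} = 8 - 1 = 7$)
$L{\left(c \right)} = \frac{1}{2} + \frac{c^{\frac{7}{2}}}{4}$ ($L{\left(c \right)} = \frac{1}{2} + \frac{c c^{2} \sqrt{c}}{4} = \frac{1}{2} + \frac{c^{3} \sqrt{c}}{4} = \frac{1}{2} + \frac{c^{\frac{7}{2}}}{4}$)
$g{\left(s \right)} = i \sqrt{3}$ ($g{\left(s \right)} = \sqrt{5 - 8} = \sqrt{-3} = i \sqrt{3}$)
$a{\left(n \right)} = i n \sqrt{3}$ ($a{\left(n \right)} = i \sqrt{3} n = i n \sqrt{3}$)
$\left(L{\left(7 \right)} + a{\left(-3 \right)}\right)^{2} = \left(\left(\frac{1}{2} + \frac{7^{\frac{7}{2}}}{4}\right) + i \left(-3\right) \sqrt{3}\right)^{2} = \left(\left(\frac{1}{2} + \frac{343 \sqrt{7}}{4}\right) - 3 i \sqrt{3}\right)^{2} = \left(\frac{1}{2} + \frac{343 \sqrt{7}}{4} - 3 i \sqrt{3}\right)^{2}$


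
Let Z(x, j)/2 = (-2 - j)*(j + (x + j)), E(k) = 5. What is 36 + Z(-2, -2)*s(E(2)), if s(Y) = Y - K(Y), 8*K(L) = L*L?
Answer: 36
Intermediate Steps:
K(L) = L²/8 (K(L) = (L*L)/8 = L²/8)
s(Y) = Y - Y²/8
Z(x, j) = 2*(-2 - j)*(x + 2*j) (Z(x, j) = 2*((-2 - j)*(j + (x + j))) = 2*((-2 - j)*(j + (j + x))) = 2*((-2 - j)*(x + 2*j)) = 2*(-2 - j)*(x + 2*j))
36 + Z(-2, -2)*s(E(2)) = 36 + (-8*(-2) - 4*(-2) - 4*(-2)² - 2*(-2)*(-2))*((⅛)*5*(8 - 1*5)) = 36 + (16 + 8 - 4*4 - 8)*((⅛)*5*(8 - 5)) = 36 + (16 + 8 - 16 - 8)*((⅛)*5*3) = 36 + 0*(15/8) = 36 + 0 = 36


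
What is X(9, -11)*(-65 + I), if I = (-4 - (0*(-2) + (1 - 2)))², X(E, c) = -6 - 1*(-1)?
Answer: 280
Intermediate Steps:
X(E, c) = -5 (X(E, c) = -6 + 1 = -5)
I = 9 (I = (-4 - (0 - 1))² = (-4 - 1*(-1))² = (-4 + 1)² = (-3)² = 9)
X(9, -11)*(-65 + I) = -5*(-65 + 9) = -5*(-56) = 280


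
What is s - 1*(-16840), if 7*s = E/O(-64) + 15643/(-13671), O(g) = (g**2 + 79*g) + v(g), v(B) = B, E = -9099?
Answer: 1650322753517/97993728 ≈ 16841.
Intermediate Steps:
O(g) = g**2 + 80*g (O(g) = (g**2 + 79*g) + g = g**2 + 80*g)
s = 108373997/97993728 (s = (-9099*(-1/(64*(80 - 64))) + 15643/(-13671))/7 = (-9099/((-64*16)) + 15643*(-1/13671))/7 = (-9099/(-1024) - 15643/13671)/7 = (-9099*(-1/1024) - 15643/13671)/7 = (9099/1024 - 15643/13671)/7 = (1/7)*(108373997/13999104) = 108373997/97993728 ≈ 1.1059)
s - 1*(-16840) = 108373997/97993728 - 1*(-16840) = 108373997/97993728 + 16840 = 1650322753517/97993728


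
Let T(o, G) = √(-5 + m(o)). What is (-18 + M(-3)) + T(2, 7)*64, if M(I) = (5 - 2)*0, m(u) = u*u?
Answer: -18 + 64*I ≈ -18.0 + 64.0*I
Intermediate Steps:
m(u) = u²
M(I) = 0 (M(I) = 3*0 = 0)
T(o, G) = √(-5 + o²)
(-18 + M(-3)) + T(2, 7)*64 = (-18 + 0) + √(-5 + 2²)*64 = -18 + √(-5 + 4)*64 = -18 + √(-1)*64 = -18 + I*64 = -18 + 64*I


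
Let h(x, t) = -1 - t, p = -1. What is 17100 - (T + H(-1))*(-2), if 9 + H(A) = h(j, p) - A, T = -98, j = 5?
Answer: 16888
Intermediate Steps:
H(A) = -9 - A (H(A) = -9 + ((-1 - 1*(-1)) - A) = -9 + ((-1 + 1) - A) = -9 + (0 - A) = -9 - A)
17100 - (T + H(-1))*(-2) = 17100 - (-98 + (-9 - 1*(-1)))*(-2) = 17100 - (-98 + (-9 + 1))*(-2) = 17100 - (-98 - 8)*(-2) = 17100 - (-106)*(-2) = 17100 - 1*212 = 17100 - 212 = 16888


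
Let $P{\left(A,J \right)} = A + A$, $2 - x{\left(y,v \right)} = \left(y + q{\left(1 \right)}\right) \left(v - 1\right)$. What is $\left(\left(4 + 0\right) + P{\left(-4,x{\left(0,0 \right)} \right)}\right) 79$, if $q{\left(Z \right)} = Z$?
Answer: $-316$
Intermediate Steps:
$x{\left(y,v \right)} = 2 - \left(1 + y\right) \left(-1 + v\right)$ ($x{\left(y,v \right)} = 2 - \left(y + 1\right) \left(v - 1\right) = 2 - \left(1 + y\right) \left(-1 + v\right)$)
$P{\left(A,J \right)} = 2 A$
$\left(\left(4 + 0\right) + P{\left(-4,x{\left(0,0 \right)} \right)}\right) 79 = \left(\left(4 + 0\right) + 2 \left(-4\right)\right) 79 = \left(4 - 8\right) 79 = \left(-4\right) 79 = -316$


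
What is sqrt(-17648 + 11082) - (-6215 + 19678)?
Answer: -13463 + 7*I*sqrt(134) ≈ -13463.0 + 81.031*I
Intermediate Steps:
sqrt(-17648 + 11082) - (-6215 + 19678) = sqrt(-6566) - 1*13463 = 7*I*sqrt(134) - 13463 = -13463 + 7*I*sqrt(134)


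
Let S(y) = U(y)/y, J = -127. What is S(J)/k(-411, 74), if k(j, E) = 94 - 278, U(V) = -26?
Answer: -13/11684 ≈ -0.0011126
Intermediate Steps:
k(j, E) = -184
S(y) = -26/y
S(J)/k(-411, 74) = -26/(-127)/(-184) = -26*(-1/127)*(-1/184) = (26/127)*(-1/184) = -13/11684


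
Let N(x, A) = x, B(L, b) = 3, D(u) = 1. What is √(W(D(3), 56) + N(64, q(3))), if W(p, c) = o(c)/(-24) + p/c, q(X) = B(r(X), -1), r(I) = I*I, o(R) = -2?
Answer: 11*√3738/84 ≈ 8.0063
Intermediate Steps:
r(I) = I²
q(X) = 3
W(p, c) = 1/12 + p/c (W(p, c) = -2/(-24) + p/c = -2*(-1/24) + p/c = 1/12 + p/c)
√(W(D(3), 56) + N(64, q(3))) = √((1 + (1/12)*56)/56 + 64) = √((1 + 14/3)/56 + 64) = √((1/56)*(17/3) + 64) = √(17/168 + 64) = √(10769/168) = 11*√3738/84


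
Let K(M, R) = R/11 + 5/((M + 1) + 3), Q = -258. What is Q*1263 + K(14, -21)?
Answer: -64519415/198 ≈ -3.2586e+5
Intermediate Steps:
K(M, R) = 5/(4 + M) + R/11 (K(M, R) = R*(1/11) + 5/((1 + M) + 3) = R/11 + 5/(4 + M) = 5/(4 + M) + R/11)
Q*1263 + K(14, -21) = -258*1263 + (55 + 4*(-21) + 14*(-21))/(11*(4 + 14)) = -325854 + (1/11)*(55 - 84 - 294)/18 = -325854 + (1/11)*(1/18)*(-323) = -325854 - 323/198 = -64519415/198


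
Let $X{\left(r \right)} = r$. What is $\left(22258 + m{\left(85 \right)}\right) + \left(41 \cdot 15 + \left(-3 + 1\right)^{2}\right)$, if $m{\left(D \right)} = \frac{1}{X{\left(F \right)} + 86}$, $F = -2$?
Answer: $\frac{1921669}{84} \approx 22877.0$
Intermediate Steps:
$m{\left(D \right)} = \frac{1}{84}$ ($m{\left(D \right)} = \frac{1}{-2 + 86} = \frac{1}{84}$)
$\left(22258 + m{\left(85 \right)}\right) + \left(41 \cdot 15 + \left(-3 + 1\right)^{2}\right) = \left(22258 + \frac{1}{84}\right) + \left(41 \cdot 15 + \left(-3 + 1\right)^{2}\right) = \frac{1869673}{84} + \left(615 + \left(-2\right)^{2}\right) = \frac{1869673}{84} + \left(615 + 4\right) = \frac{1869673}{84} + 619 = \frac{1921669}{84}$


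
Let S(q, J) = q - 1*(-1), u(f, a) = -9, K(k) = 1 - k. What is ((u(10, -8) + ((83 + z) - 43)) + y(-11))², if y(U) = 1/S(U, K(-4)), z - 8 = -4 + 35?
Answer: 488601/100 ≈ 4886.0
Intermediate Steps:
S(q, J) = 1 + q (S(q, J) = q + 1 = 1 + q)
z = 39 (z = 8 + (-4 + 35) = 8 + 31 = 39)
y(U) = 1/(1 + U)
((u(10, -8) + ((83 + z) - 43)) + y(-11))² = ((-9 + ((83 + 39) - 43)) + 1/(1 - 11))² = ((-9 + (122 - 43)) + 1/(-10))² = ((-9 + 79) - ⅒)² = (70 - ⅒)² = (699/10)² = 488601/100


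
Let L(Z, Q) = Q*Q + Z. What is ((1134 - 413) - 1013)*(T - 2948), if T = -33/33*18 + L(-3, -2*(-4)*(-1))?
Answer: 848260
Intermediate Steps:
L(Z, Q) = Z + Q² (L(Z, Q) = Q² + Z = Z + Q²)
T = 43 (T = -33/33*18 + (-3 + (-2*(-4)*(-1))²) = -33*1/33*18 + (-3 + (8*(-1))²) = -1*18 + (-3 + (-8)²) = -18 + (-3 + 64) = -18 + 61 = 43)
((1134 - 413) - 1013)*(T - 2948) = ((1134 - 413) - 1013)*(43 - 2948) = (721 - 1013)*(-2905) = -292*(-2905) = 848260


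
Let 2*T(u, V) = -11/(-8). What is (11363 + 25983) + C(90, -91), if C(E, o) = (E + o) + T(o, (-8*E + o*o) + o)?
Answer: 597531/16 ≈ 37346.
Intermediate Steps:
T(u, V) = 11/16 (T(u, V) = (-11/(-8))/2 = (-11*(-⅛))/2 = (½)*(11/8) = 11/16)
C(E, o) = 11/16 + E + o (C(E, o) = (E + o) + 11/16 = 11/16 + E + o)
(11363 + 25983) + C(90, -91) = (11363 + 25983) + (11/16 + 90 - 91) = 37346 - 5/16 = 597531/16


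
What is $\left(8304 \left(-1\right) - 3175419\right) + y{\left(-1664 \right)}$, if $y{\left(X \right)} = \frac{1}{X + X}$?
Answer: $- \frac{10595430145}{3328} \approx -3.1837 \cdot 10^{6}$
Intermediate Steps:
$y{\left(X \right)} = \frac{1}{2 X}$
$\left(8304 \left(-1\right) - 3175419\right) + y{\left(-1664 \right)} = \left(8304 \left(-1\right) - 3175419\right) + \frac{1}{2 \left(-1664\right)} = \left(-8304 - 3175419\right) + \frac{1}{2} \left(- \frac{1}{1664}\right) = -3183723 - \frac{1}{3328} = - \frac{10595430145}{3328}$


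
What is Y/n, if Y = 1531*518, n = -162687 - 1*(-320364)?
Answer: 793058/157677 ≈ 5.0296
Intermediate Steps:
n = 157677 (n = -162687 + 320364 = 157677)
Y = 793058
Y/n = 793058/157677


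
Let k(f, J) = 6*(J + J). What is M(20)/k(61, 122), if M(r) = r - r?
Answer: 0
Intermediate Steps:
k(f, J) = 12*J (k(f, J) = 6*(2*J) = 12*J)
M(r) = 0
M(20)/k(61, 122) = 0/((12*122)) = 0/1464 = 0*(1/1464) = 0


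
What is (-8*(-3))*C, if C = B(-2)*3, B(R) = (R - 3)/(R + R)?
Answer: 90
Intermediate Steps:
B(R) = (-3 + R)/(2*R) (B(R) = (-3 + R)/((2*R)) = (-3 + R)*(1/(2*R)) = (-3 + R)/(2*R))
C = 15/4 (C = ((½)*(-3 - 2)/(-2))*3 = ((½)*(-½)*(-5))*3 = (5/4)*3 = 15/4 ≈ 3.7500)
(-8*(-3))*C = -8*(-3)*(15/4) = 24*(15/4) = 90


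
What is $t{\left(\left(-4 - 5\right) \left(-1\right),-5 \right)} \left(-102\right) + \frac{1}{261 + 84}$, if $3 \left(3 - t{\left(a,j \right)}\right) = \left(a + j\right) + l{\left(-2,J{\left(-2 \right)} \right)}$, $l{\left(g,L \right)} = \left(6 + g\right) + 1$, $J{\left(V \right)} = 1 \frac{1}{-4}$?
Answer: $\frac{1}{345} \approx 0.0028986$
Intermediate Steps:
$J{\left(V \right)} = - \frac{1}{4}$ ($J{\left(V \right)} = 1 \left(- \frac{1}{4}\right) = - \frac{1}{4}$)
$l{\left(g,L \right)} = 7 + g$
$t{\left(a,j \right)} = \frac{4}{3} - \frac{a}{3} - \frac{j}{3}$ ($t{\left(a,j \right)} = 3 - \frac{\left(a + j\right) + \left(7 - 2\right)}{3} = 3 - \frac{\left(a + j\right) + 5}{3} = 3 - \frac{5 + a + j}{3} = 3 - \left(\frac{5}{3} + \frac{a}{3} + \frac{j}{3}\right) = \frac{4}{3} - \frac{a}{3} - \frac{j}{3}$)
$t{\left(\left(-4 - 5\right) \left(-1\right),-5 \right)} \left(-102\right) + \frac{1}{261 + 84} = \left(\frac{4}{3} - \frac{\left(-4 - 5\right) \left(-1\right)}{3} - - \frac{5}{3}\right) \left(-102\right) + \frac{1}{261 + 84} = \left(\frac{4}{3} - \frac{\left(-9\right) \left(-1\right)}{3} + \frac{5}{3}\right) \left(-102\right) + \frac{1}{345} = \left(\frac{4}{3} - 3 + \frac{5}{3}\right) \left(-102\right) + \frac{1}{345} = 0 \left(-102\right) + \frac{1}{345} = 0 + \frac{1}{345} = \frac{1}{345}$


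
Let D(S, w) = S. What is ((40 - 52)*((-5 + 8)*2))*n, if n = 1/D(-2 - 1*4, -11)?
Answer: 12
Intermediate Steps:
n = -⅙ (n = 1/(-2 - 1*4) = 1/(-2 - 4) = 1/(-6) = -⅙ ≈ -0.16667)
((40 - 52)*((-5 + 8)*2))*n = ((40 - 52)*((-5 + 8)*2))*(-⅙) = -36*2*(-⅙) = -12*6*(-⅙) = -72*(-⅙) = 12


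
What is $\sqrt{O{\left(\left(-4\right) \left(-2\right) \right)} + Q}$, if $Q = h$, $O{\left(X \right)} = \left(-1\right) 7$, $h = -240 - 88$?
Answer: $i \sqrt{335} \approx 18.303 i$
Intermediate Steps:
$h = -328$
$O{\left(X \right)} = -7$
$Q = -328$
$\sqrt{O{\left(\left(-4\right) \left(-2\right) \right)} + Q} = \sqrt{-7 - 328} = \sqrt{-335} = i \sqrt{335}$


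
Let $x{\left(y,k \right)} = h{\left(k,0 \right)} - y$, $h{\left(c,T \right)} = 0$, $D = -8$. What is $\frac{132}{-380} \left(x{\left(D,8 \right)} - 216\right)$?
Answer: $\frac{6864}{95} \approx 72.253$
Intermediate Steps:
$x{\left(y,k \right)} = - y$ ($x{\left(y,k \right)} = 0 - y = - y$)
$\frac{132}{-380} \left(x{\left(D,8 \right)} - 216\right) = \frac{132}{-380} \left(\left(-1\right) \left(-8\right) - 216\right) = 132 \left(- \frac{1}{380}\right) \left(8 - 216\right) = \left(- \frac{33}{95}\right) \left(-208\right) = \frac{6864}{95}$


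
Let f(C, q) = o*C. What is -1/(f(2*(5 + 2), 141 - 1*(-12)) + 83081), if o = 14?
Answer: -1/83277 ≈ -1.2008e-5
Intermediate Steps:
f(C, q) = 14*C
-1/(f(2*(5 + 2), 141 - 1*(-12)) + 83081) = -1/(14*(2*(5 + 2)) + 83081) = -1/(14*(2*7) + 83081) = -1/(14*14 + 83081) = -1/(196 + 83081) = -1/83277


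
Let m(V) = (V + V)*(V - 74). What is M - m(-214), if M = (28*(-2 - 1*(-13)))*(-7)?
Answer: -125420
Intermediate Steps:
m(V) = 2*V*(-74 + V) (m(V) = (2*V)*(-74 + V) = 2*V*(-74 + V))
M = -2156 (M = (28*(-2 + 13))*(-7) = (28*11)*(-7) = 308*(-7) = -2156)
M - m(-214) = -2156 - 2*(-214)*(-74 - 214) = -2156 - 2*(-214)*(-288) = -2156 - 1*123264 = -2156 - 123264 = -125420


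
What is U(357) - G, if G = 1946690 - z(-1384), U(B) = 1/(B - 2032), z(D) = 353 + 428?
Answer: -3259397576/1675 ≈ -1.9459e+6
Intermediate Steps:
z(D) = 781
U(B) = 1/(-2032 + B)
G = 1945909 (G = 1946690 - 1*781 = 1946690 - 781 = 1945909)
U(357) - G = 1/(-2032 + 357) - 1*1945909 = 1/(-1675) - 1945909 = -1/1675 - 1945909 = -3259397576/1675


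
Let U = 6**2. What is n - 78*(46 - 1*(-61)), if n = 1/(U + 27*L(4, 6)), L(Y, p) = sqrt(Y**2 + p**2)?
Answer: -8487883/1017 + sqrt(13)/678 ≈ -8346.0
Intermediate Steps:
U = 36
n = 1/(36 + 54*sqrt(13)) (n = 1/(36 + 27*sqrt(4**2 + 6**2)) = 1/(36 + 27*sqrt(16 + 36)) = 1/(36 + 27*sqrt(52)) = 1/(36 + 27*(2*sqrt(13))) = 1/(36 + 54*sqrt(13)) ≈ 0.0043346)
n - 78*(46 - 1*(-61)) = (-1/1017 + sqrt(13)/678) - 78*(46 - 1*(-61)) = (-1/1017 + sqrt(13)/678) - 78*(46 + 61) = (-1/1017 + sqrt(13)/678) - 78*107 = (-1/1017 + sqrt(13)/678) - 8346 = -8487883/1017 + sqrt(13)/678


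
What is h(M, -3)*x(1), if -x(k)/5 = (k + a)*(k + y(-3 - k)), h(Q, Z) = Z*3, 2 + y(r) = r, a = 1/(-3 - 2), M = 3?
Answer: -180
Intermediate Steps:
a = -⅕ (a = 1/(-5) = -⅕ ≈ -0.20000)
y(r) = -2 + r
h(Q, Z) = 3*Z
x(k) = -5 + 25*k (x(k) = -5*(k - ⅕)*(k + (-2 + (-3 - k))) = -5*(-⅕ + k)*(k + (-5 - k)) = -5*(-⅕ + k)*(-5) = -5*(1 - 5*k) = -5 + 25*k)
h(M, -3)*x(1) = (3*(-3))*(-5 + 25*1) = -9*(-5 + 25) = -9*20 = -180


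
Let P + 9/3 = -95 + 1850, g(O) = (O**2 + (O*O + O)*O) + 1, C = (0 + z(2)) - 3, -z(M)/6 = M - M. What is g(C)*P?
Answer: -14016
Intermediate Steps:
z(M) = 0 (z(M) = -6*(M - M) = -6*0 = 0)
C = -3 (C = (0 + 0) - 3 = 0 - 3 = -3)
g(O) = 1 + O**2 + O*(O + O**2) (g(O) = (O**2 + (O**2 + O)*O) + 1 = (O**2 + (O + O**2)*O) + 1 = (O**2 + O*(O + O**2)) + 1 = 1 + O**2 + O*(O + O**2))
P = 1752 (P = -3 + (-95 + 1850) = -3 + 1755 = 1752)
g(C)*P = (1 + (-3)**3 + 2*(-3)**2)*1752 = (1 - 27 + 2*9)*1752 = (1 - 27 + 18)*1752 = -8*1752 = -14016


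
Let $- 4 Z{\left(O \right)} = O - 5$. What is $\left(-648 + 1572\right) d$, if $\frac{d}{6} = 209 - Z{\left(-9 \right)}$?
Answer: $1139292$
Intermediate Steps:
$Z{\left(O \right)} = \frac{5}{4} - \frac{O}{4}$ ($Z{\left(O \right)} = - \frac{O - 5}{4} = - \frac{-5 + O}{4} = \frac{5}{4} - \frac{O}{4}$)
$d = 1233$ ($d = 6 \left(209 - \left(\frac{5}{4} - - \frac{9}{4}\right)\right) = 6 \left(209 - \left(\frac{5}{4} + \frac{9}{4}\right)\right) = 6 \left(209 - \frac{7}{2}\right) = 6 \cdot \frac{411}{2} = 1233$)
$\left(-648 + 1572\right) d = \left(-648 + 1572\right) 1233 = 924 \cdot 1233 = 1139292$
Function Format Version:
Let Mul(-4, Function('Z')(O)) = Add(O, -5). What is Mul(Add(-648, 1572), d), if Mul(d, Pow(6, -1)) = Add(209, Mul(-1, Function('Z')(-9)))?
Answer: 1139292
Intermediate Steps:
Function('Z')(O) = Add(Rational(5, 4), Mul(Rational(-1, 4), O)) (Function('Z')(O) = Mul(Rational(-1, 4), Add(O, -5)) = Mul(Rational(-1, 4), Add(-5, O)) = Add(Rational(5, 4), Mul(Rational(-1, 4), O)))
d = 1233 (d = Mul(6, Add(209, Mul(-1, Add(Rational(5, 4), Mul(Rational(-1, 4), -9))))) = Mul(6, Add(209, Mul(-1, Add(Rational(5, 4), Rational(9, 4))))) = Mul(6, Add(209, Mul(-1, Rational(7, 2)))) = Mul(6, Add(209, Rational(-7, 2))) = Mul(6, Rational(411, 2)) = 1233)
Mul(Add(-648, 1572), d) = Mul(Add(-648, 1572), 1233) = Mul(924, 1233) = 1139292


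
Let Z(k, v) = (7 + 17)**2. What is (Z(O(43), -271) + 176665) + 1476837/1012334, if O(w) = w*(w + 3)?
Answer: 179428567331/1012334 ≈ 1.7724e+5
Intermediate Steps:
O(w) = w*(3 + w)
Z(k, v) = 576 (Z(k, v) = 24**2 = 576)
(Z(O(43), -271) + 176665) + 1476837/1012334 = (576 + 176665) + 1476837/1012334 = 177241 + 1476837*(1/1012334) = 177241 + 1476837/1012334 = 179428567331/1012334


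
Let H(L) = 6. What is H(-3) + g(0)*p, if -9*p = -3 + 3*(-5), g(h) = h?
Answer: 6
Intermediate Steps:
p = 2 (p = -(-3 + 3*(-5))/9 = -(-3 - 15)/9 = -⅑*(-18) = 2)
H(-3) + g(0)*p = 6 + 0*2 = 6 + 0 = 6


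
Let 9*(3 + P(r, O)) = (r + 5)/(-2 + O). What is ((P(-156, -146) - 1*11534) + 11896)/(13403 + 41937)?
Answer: 478339/73712880 ≈ 0.0064892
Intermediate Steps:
P(r, O) = -3 + (5 + r)/(9*(-2 + O)) (P(r, O) = -3 + ((r + 5)/(-2 + O))/9 = -3 + ((5 + r)/(-2 + O))/9 = -3 + (5 + r)/(9*(-2 + O)))
((P(-156, -146) - 1*11534) + 11896)/(13403 + 41937) = (((59 - 156 - 27*(-146))/(9*(-2 - 146)) - 1*11534) + 11896)/(13403 + 41937) = (((⅑)*(59 - 156 + 3942)/(-148) - 11534) + 11896)/55340 = (((⅑)*(-1/148)*3845 - 11534) + 11896)*(1/55340) = ((-3845/1332 - 11534) + 11896)*(1/55340) = (-15367133/1332 + 11896)*(1/55340) = (478339/1332)*(1/55340) = 478339/73712880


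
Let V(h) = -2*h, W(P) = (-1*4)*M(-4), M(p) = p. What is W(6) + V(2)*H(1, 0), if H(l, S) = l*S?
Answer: 16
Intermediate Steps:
H(l, S) = S*l
W(P) = 16 (W(P) = -1*4*(-4) = -4*(-4) = 16)
W(6) + V(2)*H(1, 0) = 16 + (-2*2)*(0*1) = 16 - 4*0 = 16 + 0 = 16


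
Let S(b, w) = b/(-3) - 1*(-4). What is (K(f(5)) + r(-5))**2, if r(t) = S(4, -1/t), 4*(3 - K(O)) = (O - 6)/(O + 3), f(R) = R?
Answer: 299209/9216 ≈ 32.466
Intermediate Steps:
K(O) = 3 - (-6 + O)/(4*(3 + O)) (K(O) = 3 - (O - 6)/(4*(O + 3)) = 3 - (-6 + O)/(4*(3 + O)))
S(b, w) = 4 - b/3 (S(b, w) = b*(-1/3) + 4 = -b/3 + 4 = 4 - b/3)
r(t) = 8/3 (r(t) = 4 - 1/3*4 = 4 - 4/3 = 8/3)
(K(f(5)) + r(-5))**2 = ((42 + 11*5)/(4*(3 + 5)) + 8/3)**2 = ((1/4)*(42 + 55)/8 + 8/3)**2 = ((1/4)*(1/8)*97 + 8/3)**2 = (97/32 + 8/3)**2 = (547/96)**2 = 299209/9216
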